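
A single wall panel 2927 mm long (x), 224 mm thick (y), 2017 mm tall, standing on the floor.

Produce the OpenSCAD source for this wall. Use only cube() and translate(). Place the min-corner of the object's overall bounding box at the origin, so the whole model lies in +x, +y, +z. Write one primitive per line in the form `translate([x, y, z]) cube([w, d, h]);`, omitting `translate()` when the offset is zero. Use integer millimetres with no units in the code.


cube([2927, 224, 2017]);


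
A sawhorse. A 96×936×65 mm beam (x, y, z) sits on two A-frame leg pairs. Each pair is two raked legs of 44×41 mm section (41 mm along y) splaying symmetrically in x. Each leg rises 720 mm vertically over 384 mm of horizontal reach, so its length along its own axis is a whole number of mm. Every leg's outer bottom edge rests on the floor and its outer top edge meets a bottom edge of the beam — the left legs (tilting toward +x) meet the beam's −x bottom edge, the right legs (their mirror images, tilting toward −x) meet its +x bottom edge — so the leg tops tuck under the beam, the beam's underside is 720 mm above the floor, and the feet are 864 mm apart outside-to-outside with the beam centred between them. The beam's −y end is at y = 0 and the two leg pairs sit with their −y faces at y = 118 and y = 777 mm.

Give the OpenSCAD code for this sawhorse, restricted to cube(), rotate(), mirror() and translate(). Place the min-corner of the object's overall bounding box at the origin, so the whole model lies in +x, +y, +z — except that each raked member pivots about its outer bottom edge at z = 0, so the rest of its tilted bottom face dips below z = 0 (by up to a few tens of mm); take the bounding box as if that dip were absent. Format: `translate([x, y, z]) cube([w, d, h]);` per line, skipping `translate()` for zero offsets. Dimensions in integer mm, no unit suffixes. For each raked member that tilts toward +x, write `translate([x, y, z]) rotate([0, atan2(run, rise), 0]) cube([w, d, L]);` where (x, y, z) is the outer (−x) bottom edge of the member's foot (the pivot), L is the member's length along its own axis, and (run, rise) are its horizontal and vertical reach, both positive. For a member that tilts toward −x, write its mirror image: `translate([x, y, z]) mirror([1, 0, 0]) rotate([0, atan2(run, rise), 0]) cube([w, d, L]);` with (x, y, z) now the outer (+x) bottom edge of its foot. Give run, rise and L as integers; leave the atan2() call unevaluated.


translate([384, 0, 720]) cube([96, 936, 65]);
translate([0, 118, 0]) rotate([0, atan2(384, 720), 0]) cube([44, 41, 816]);
translate([864, 118, 0]) mirror([1, 0, 0]) rotate([0, atan2(384, 720), 0]) cube([44, 41, 816]);
translate([0, 777, 0]) rotate([0, atan2(384, 720), 0]) cube([44, 41, 816]);
translate([864, 777, 0]) mirror([1, 0, 0]) rotate([0, atan2(384, 720), 0]) cube([44, 41, 816]);


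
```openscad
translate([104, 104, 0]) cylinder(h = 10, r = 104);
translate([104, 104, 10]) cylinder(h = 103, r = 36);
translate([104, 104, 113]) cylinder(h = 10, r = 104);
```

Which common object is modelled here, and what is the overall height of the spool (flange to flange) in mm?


A spool. The overall height is 123 mm.

Three coaxial cylinders, large–small–large — a spool. Two 10 mm flanges and a 103 mm core give 10 + 103 + 10 = 123 mm.


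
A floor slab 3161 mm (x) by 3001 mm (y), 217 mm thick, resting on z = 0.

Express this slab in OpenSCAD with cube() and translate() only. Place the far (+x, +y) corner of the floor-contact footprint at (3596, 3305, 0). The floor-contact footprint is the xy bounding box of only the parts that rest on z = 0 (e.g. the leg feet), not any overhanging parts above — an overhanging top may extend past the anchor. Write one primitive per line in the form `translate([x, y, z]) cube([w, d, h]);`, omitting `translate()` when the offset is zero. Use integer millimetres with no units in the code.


translate([435, 304, 0]) cube([3161, 3001, 217]);


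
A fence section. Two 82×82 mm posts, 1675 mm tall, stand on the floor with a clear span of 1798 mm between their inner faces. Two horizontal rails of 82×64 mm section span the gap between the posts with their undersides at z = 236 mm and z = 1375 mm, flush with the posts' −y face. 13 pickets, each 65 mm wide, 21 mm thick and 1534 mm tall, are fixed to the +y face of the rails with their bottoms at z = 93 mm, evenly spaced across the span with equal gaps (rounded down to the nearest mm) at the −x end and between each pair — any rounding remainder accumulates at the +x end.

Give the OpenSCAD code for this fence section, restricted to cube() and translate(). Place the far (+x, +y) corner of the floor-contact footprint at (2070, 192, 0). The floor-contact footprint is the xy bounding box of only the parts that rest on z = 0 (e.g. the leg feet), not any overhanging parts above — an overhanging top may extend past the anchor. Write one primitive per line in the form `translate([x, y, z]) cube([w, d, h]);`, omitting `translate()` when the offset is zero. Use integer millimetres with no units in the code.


translate([108, 110, 0]) cube([82, 82, 1675]);
translate([1988, 110, 0]) cube([82, 82, 1675]);
translate([190, 110, 236]) cube([1798, 82, 64]);
translate([190, 110, 1375]) cube([1798, 82, 64]);
translate([258, 192, 93]) cube([65, 21, 1534]);
translate([391, 192, 93]) cube([65, 21, 1534]);
translate([524, 192, 93]) cube([65, 21, 1534]);
translate([657, 192, 93]) cube([65, 21, 1534]);
translate([790, 192, 93]) cube([65, 21, 1534]);
translate([923, 192, 93]) cube([65, 21, 1534]);
translate([1056, 192, 93]) cube([65, 21, 1534]);
translate([1189, 192, 93]) cube([65, 21, 1534]);
translate([1322, 192, 93]) cube([65, 21, 1534]);
translate([1455, 192, 93]) cube([65, 21, 1534]);
translate([1588, 192, 93]) cube([65, 21, 1534]);
translate([1721, 192, 93]) cube([65, 21, 1534]);
translate([1854, 192, 93]) cube([65, 21, 1534]);


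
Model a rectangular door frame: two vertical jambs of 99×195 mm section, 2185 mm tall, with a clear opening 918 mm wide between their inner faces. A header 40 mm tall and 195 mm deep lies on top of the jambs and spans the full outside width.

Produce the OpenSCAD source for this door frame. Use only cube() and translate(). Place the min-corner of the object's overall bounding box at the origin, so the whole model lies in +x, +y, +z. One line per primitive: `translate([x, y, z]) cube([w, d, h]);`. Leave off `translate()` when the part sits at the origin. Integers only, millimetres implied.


cube([99, 195, 2185]);
translate([1017, 0, 0]) cube([99, 195, 2185]);
translate([0, 0, 2185]) cube([1116, 195, 40]);


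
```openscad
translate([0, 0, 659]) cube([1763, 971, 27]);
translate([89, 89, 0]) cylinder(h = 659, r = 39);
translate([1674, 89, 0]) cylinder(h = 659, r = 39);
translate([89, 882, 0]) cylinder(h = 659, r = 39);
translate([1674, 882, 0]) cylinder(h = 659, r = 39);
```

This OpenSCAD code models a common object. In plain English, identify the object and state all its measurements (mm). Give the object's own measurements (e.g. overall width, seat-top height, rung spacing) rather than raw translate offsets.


A rectangular dining table. The top is 1763×971×27 mm with its upper surface at z = 686 mm. It stands on four round legs of 78 mm diameter, each leg's bounding box inset 50 mm from the nearest pair of top edges, running from the floor to the underside of the top.


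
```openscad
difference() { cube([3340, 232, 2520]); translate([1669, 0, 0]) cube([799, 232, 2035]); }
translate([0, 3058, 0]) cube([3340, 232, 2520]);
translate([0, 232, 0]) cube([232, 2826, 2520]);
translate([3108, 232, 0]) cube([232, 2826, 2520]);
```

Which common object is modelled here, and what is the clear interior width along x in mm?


A single room. The interior width is 2876 mm.

Four walls enclosing a rectangle with a door in the front wall — a room. Outside width 3340 minus two 232 mm walls gives 2876 mm.


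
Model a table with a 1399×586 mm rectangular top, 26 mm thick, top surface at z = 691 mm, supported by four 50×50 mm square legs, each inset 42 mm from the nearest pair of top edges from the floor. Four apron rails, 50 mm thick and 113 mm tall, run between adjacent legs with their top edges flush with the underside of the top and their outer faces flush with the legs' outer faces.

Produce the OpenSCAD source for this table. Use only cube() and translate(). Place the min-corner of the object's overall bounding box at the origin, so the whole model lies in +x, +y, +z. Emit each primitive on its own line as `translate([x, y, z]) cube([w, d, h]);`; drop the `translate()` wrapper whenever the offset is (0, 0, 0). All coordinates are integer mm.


translate([0, 0, 665]) cube([1399, 586, 26]);
translate([42, 42, 0]) cube([50, 50, 665]);
translate([1307, 42, 0]) cube([50, 50, 665]);
translate([42, 494, 0]) cube([50, 50, 665]);
translate([1307, 494, 0]) cube([50, 50, 665]);
translate([92, 42, 552]) cube([1215, 50, 113]);
translate([92, 494, 552]) cube([1215, 50, 113]);
translate([42, 92, 552]) cube([50, 402, 113]);
translate([1307, 92, 552]) cube([50, 402, 113]);


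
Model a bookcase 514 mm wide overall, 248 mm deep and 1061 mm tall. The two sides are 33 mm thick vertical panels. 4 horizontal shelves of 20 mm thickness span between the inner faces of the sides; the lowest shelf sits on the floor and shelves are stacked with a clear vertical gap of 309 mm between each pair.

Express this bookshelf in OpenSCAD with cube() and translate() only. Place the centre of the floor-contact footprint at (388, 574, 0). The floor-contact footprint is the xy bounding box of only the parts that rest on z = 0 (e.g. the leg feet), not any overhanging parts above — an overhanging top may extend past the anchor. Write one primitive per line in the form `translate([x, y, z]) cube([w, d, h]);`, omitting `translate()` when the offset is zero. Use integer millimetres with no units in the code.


translate([131, 450, 0]) cube([33, 248, 1061]);
translate([612, 450, 0]) cube([33, 248, 1061]);
translate([164, 450, 0]) cube([448, 248, 20]);
translate([164, 450, 329]) cube([448, 248, 20]);
translate([164, 450, 658]) cube([448, 248, 20]);
translate([164, 450, 987]) cube([448, 248, 20]);


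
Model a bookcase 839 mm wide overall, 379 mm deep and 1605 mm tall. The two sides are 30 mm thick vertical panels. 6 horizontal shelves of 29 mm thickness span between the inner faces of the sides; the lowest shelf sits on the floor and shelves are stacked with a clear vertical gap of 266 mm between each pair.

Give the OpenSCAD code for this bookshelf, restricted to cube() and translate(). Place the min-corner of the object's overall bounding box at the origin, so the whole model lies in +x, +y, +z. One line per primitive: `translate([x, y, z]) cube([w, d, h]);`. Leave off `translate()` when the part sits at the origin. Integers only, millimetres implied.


cube([30, 379, 1605]);
translate([809, 0, 0]) cube([30, 379, 1605]);
translate([30, 0, 0]) cube([779, 379, 29]);
translate([30, 0, 295]) cube([779, 379, 29]);
translate([30, 0, 590]) cube([779, 379, 29]);
translate([30, 0, 885]) cube([779, 379, 29]);
translate([30, 0, 1180]) cube([779, 379, 29]);
translate([30, 0, 1475]) cube([779, 379, 29]);


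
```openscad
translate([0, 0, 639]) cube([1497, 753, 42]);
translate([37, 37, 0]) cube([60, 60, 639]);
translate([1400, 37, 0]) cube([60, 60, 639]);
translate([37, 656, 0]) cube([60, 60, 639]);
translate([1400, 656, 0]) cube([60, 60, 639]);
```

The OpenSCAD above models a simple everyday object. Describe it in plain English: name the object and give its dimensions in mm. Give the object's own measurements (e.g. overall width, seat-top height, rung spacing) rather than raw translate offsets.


A table: top 1497 mm (x) × 753 mm (y), 42 mm thick, upper face at z = 681 mm, on four 60×60 mm square legs, each inset 37 mm from the nearest pair of top edges from z = 0 to the bottom of the top.


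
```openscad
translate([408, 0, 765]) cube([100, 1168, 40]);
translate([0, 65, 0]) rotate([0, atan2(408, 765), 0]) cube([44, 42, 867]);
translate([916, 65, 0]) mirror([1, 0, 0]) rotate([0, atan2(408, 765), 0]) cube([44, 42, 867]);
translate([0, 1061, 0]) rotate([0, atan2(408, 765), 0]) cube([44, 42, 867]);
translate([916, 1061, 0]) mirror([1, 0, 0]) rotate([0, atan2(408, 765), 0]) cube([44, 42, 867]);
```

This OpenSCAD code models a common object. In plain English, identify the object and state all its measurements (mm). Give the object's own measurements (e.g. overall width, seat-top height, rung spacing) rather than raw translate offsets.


A sawhorse. A 100×1168×40 mm beam (x, y, z) sits on two A-frame leg pairs. Each pair is two raked legs of 44×42 mm section (42 mm along y) splaying symmetrically in x. Each leg rises 765 mm vertically over 408 mm of horizontal reach and is 867 mm long along its own axis. Every leg's outer bottom edge rests on the floor and its outer top edge meets a bottom edge of the beam — the left legs (tilting toward +x) meet the beam's −x bottom edge, the right legs (their mirror images, tilting toward −x) meet its +x bottom edge — so the leg tops tuck under the beam, the beam's underside is 765 mm above the floor, and the feet are 916 mm apart outside-to-outside with the beam centred between them. The two leg pairs are set in 65 mm from either end of the beam.


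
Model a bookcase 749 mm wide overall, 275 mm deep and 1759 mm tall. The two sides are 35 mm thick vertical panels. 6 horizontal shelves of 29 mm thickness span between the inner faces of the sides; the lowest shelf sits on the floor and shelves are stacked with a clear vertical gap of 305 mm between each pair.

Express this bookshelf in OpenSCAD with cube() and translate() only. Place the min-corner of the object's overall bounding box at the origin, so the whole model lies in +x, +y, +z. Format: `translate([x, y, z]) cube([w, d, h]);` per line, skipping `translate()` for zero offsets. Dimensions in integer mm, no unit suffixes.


cube([35, 275, 1759]);
translate([714, 0, 0]) cube([35, 275, 1759]);
translate([35, 0, 0]) cube([679, 275, 29]);
translate([35, 0, 334]) cube([679, 275, 29]);
translate([35, 0, 668]) cube([679, 275, 29]);
translate([35, 0, 1002]) cube([679, 275, 29]);
translate([35, 0, 1336]) cube([679, 275, 29]);
translate([35, 0, 1670]) cube([679, 275, 29]);


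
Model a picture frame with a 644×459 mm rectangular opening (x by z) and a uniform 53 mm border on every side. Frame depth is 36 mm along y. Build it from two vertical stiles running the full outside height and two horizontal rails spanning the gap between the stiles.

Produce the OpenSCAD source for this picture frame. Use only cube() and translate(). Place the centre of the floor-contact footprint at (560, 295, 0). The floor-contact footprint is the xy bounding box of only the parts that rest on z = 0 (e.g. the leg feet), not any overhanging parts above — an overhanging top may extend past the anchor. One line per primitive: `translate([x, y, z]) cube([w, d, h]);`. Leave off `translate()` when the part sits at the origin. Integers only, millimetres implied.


translate([185, 277, 0]) cube([53, 36, 565]);
translate([882, 277, 0]) cube([53, 36, 565]);
translate([238, 277, 0]) cube([644, 36, 53]);
translate([238, 277, 512]) cube([644, 36, 53]);


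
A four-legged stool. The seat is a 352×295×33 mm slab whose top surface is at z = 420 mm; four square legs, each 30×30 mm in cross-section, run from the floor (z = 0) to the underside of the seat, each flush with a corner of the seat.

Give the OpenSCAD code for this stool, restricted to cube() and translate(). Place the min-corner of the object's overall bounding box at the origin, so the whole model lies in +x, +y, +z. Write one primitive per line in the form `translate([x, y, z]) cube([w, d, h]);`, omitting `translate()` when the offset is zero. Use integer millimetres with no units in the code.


// leg_h = 420 - 33 = 387
translate([0, 0, 387]) cube([352, 295, 33]);
cube([30, 30, 387]);
translate([322, 0, 0]) cube([30, 30, 387]);
translate([0, 265, 0]) cube([30, 30, 387]);
translate([322, 265, 0]) cube([30, 30, 387]);


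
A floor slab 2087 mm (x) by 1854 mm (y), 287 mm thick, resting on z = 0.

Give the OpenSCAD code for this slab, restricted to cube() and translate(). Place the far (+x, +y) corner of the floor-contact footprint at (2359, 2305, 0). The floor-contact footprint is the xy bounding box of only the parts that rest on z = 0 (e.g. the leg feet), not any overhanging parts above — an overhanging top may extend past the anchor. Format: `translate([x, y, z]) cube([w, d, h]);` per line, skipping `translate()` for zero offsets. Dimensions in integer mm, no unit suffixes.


translate([272, 451, 0]) cube([2087, 1854, 287]);


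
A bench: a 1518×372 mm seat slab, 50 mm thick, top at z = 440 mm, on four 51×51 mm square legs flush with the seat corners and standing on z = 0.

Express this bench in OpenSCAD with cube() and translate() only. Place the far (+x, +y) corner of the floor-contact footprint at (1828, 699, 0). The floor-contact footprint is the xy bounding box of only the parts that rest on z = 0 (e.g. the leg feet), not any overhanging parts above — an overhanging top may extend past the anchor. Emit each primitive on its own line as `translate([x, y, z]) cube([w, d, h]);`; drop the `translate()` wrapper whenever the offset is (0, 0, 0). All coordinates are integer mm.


translate([310, 327, 390]) cube([1518, 372, 50]);
translate([310, 327, 0]) cube([51, 51, 390]);
translate([310, 648, 0]) cube([51, 51, 390]);
translate([1777, 327, 0]) cube([51, 51, 390]);
translate([1777, 648, 0]) cube([51, 51, 390]);


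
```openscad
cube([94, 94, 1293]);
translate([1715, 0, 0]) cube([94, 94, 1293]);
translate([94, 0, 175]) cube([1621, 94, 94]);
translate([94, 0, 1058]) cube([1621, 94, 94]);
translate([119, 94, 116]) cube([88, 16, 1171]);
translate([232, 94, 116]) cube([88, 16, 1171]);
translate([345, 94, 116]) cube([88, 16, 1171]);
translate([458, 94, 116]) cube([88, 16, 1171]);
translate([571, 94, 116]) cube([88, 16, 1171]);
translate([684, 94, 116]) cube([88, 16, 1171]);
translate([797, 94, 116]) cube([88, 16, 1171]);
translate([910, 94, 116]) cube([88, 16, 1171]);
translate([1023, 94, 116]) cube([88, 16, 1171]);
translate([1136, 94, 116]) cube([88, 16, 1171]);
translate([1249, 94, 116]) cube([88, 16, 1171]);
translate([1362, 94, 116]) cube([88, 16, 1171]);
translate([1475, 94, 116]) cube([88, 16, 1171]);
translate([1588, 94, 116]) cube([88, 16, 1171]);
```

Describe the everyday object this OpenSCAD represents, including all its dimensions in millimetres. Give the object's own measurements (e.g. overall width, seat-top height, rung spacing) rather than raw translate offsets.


A fence section. Two 94×94 mm posts, 1293 mm tall, stand on the floor with a clear span of 1621 mm between their inner faces. Two horizontal rails of 94×94 mm section span the gap between the posts with their undersides at z = 175 mm and z = 1058 mm, flush with the posts' −y face. 14 pickets, each 88 mm wide, 16 mm thick and 1171 mm tall, are fixed to the +y face of the rails with their bottoms at z = 116 mm, spaced across the span with a 25 mm gap after the −x post and between neighbouring pickets, with 39 mm left before the +x post.


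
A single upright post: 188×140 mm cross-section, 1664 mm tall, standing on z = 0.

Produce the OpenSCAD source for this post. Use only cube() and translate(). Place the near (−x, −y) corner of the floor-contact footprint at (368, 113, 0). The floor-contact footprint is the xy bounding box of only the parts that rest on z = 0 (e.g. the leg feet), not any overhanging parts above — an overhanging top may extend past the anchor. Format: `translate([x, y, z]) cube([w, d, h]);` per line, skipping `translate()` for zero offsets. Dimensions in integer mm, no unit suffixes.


translate([368, 113, 0]) cube([188, 140, 1664]);


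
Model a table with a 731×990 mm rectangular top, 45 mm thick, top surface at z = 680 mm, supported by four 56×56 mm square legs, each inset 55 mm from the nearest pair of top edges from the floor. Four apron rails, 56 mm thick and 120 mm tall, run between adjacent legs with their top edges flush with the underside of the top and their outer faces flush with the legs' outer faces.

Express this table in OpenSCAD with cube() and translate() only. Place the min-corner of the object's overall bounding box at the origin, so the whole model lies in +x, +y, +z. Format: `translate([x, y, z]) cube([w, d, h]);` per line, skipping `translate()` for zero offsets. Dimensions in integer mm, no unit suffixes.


translate([0, 0, 635]) cube([731, 990, 45]);
translate([55, 55, 0]) cube([56, 56, 635]);
translate([620, 55, 0]) cube([56, 56, 635]);
translate([55, 879, 0]) cube([56, 56, 635]);
translate([620, 879, 0]) cube([56, 56, 635]);
translate([111, 55, 515]) cube([509, 56, 120]);
translate([111, 879, 515]) cube([509, 56, 120]);
translate([55, 111, 515]) cube([56, 768, 120]);
translate([620, 111, 515]) cube([56, 768, 120]);


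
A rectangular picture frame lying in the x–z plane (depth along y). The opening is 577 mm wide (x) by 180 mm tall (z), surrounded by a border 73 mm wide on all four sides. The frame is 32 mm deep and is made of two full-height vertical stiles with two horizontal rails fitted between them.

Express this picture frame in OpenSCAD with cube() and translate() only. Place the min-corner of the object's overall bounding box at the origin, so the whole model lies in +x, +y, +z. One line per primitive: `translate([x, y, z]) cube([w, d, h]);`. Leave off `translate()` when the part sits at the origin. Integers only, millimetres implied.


cube([73, 32, 326]);
translate([650, 0, 0]) cube([73, 32, 326]);
translate([73, 0, 0]) cube([577, 32, 73]);
translate([73, 0, 253]) cube([577, 32, 73]);


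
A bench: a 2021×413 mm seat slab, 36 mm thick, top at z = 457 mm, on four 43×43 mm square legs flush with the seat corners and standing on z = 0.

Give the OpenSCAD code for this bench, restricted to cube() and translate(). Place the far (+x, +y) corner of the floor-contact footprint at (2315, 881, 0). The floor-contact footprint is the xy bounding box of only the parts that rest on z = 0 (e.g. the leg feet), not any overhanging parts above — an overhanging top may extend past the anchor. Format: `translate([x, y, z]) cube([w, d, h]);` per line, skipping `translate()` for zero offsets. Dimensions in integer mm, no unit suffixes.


translate([294, 468, 421]) cube([2021, 413, 36]);
translate([294, 468, 0]) cube([43, 43, 421]);
translate([294, 838, 0]) cube([43, 43, 421]);
translate([2272, 468, 0]) cube([43, 43, 421]);
translate([2272, 838, 0]) cube([43, 43, 421]);


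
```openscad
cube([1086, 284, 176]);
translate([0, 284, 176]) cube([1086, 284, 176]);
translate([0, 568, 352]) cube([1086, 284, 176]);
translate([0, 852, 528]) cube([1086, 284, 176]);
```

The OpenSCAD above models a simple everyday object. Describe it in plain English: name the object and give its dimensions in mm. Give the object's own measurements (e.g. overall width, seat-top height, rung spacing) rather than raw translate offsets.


A straight staircase of 4 solid steps. Each step is 1086 mm wide (x), 284 mm deep (y, the going) and 176 mm tall (the rise). The first step rests on the floor; each subsequent step sits one going further in +y and one rise higher in +z, directly behind and above the previous step with no overlap.


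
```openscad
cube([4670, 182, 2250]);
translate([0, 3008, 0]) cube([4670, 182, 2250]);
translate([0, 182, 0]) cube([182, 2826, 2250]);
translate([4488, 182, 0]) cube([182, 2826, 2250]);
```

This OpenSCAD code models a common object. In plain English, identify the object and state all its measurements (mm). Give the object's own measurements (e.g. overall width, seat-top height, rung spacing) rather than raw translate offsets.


The wall frame of a small rectangular building: four walls, each 2250 mm tall and 182 mm thick, enclosing a footprint 4670 mm (x) by 3190 mm (y) outside-to-outside, with no floor or roof. The front and back walls (the −y and +y sides) span the full width; the two side walls fit between them.


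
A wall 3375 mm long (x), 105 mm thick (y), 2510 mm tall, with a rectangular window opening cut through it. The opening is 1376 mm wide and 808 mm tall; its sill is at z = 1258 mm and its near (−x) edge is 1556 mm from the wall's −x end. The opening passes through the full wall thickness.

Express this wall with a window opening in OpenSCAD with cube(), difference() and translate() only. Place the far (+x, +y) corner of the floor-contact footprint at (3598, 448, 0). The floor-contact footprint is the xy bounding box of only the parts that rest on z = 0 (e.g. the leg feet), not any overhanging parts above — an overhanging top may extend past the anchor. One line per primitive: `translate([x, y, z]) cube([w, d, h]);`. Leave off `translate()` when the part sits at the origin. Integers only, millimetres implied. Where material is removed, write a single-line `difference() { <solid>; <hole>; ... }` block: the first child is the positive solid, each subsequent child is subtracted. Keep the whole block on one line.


difference() { translate([223, 343, 0]) cube([3375, 105, 2510]); translate([1779, 343, 1258]) cube([1376, 105, 808]); }


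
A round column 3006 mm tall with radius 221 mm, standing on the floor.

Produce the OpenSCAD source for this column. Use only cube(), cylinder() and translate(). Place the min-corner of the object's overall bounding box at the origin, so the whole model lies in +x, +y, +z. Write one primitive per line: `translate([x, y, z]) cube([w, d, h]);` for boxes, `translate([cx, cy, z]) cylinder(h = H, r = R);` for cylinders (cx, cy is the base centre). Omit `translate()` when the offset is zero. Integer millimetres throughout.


translate([221, 221, 0]) cylinder(h = 3006, r = 221);


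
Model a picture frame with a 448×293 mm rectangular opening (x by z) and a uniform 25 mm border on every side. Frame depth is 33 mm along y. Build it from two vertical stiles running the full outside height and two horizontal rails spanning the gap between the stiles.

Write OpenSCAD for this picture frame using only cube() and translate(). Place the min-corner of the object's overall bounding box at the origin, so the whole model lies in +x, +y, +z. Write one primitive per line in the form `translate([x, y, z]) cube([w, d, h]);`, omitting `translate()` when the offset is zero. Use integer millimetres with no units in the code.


cube([25, 33, 343]);
translate([473, 0, 0]) cube([25, 33, 343]);
translate([25, 0, 0]) cube([448, 33, 25]);
translate([25, 0, 318]) cube([448, 33, 25]);


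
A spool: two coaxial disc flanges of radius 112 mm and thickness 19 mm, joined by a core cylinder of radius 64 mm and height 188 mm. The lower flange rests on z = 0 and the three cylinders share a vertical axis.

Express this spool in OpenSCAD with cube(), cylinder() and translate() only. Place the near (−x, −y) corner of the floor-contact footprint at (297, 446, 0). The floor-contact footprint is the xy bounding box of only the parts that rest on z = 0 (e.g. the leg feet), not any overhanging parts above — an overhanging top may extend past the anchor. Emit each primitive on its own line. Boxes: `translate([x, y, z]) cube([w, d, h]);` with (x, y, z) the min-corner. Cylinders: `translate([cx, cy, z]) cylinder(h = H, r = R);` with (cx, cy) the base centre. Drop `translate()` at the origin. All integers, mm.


translate([409, 558, 0]) cylinder(h = 19, r = 112);
translate([409, 558, 19]) cylinder(h = 188, r = 64);
translate([409, 558, 207]) cylinder(h = 19, r = 112);


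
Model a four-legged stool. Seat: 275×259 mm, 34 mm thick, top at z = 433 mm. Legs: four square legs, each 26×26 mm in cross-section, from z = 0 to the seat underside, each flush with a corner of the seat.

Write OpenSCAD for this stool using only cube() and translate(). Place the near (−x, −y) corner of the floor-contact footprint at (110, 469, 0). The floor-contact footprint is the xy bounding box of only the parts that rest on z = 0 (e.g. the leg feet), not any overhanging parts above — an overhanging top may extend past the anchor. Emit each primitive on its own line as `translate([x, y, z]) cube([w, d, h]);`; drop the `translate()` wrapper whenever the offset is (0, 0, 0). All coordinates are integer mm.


// leg_h = 433 - 34 = 399
translate([110, 469, 399]) cube([275, 259, 34]);
translate([110, 469, 0]) cube([26, 26, 399]);
translate([359, 469, 0]) cube([26, 26, 399]);
translate([110, 702, 0]) cube([26, 26, 399]);
translate([359, 702, 0]) cube([26, 26, 399]);


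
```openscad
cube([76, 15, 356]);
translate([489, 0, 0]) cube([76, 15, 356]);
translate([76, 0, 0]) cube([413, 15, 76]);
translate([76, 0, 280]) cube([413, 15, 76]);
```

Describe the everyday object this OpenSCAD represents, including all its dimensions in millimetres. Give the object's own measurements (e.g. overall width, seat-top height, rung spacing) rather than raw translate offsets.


A rectangular picture frame lying in the x–z plane (depth along y). The opening is 413 mm wide (x) by 204 mm tall (z), surrounded by a border 76 mm wide on all four sides. The frame is 15 mm deep and is made of two full-height vertical stiles with two horizontal rails fitted between them.


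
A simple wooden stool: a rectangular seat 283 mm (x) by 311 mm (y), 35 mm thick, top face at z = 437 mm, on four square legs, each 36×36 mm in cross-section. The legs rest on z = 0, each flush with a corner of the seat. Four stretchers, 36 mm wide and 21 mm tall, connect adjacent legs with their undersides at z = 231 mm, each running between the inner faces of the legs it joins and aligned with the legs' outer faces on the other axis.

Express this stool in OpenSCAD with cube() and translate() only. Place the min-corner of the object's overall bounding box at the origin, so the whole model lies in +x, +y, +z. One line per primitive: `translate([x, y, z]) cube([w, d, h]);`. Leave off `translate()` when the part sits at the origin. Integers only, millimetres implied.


// leg_h = 437 - 35 = 402
// stretcher span = 283 - 2*36 = 211
translate([0, 0, 402]) cube([283, 311, 35]);
cube([36, 36, 402]);
translate([247, 0, 0]) cube([36, 36, 402]);
translate([0, 275, 0]) cube([36, 36, 402]);
translate([247, 275, 0]) cube([36, 36, 402]);
translate([36, 0, 231]) cube([211, 36, 21]);
translate([36, 275, 231]) cube([211, 36, 21]);
translate([0, 36, 231]) cube([36, 239, 21]);
translate([247, 36, 231]) cube([36, 239, 21]);


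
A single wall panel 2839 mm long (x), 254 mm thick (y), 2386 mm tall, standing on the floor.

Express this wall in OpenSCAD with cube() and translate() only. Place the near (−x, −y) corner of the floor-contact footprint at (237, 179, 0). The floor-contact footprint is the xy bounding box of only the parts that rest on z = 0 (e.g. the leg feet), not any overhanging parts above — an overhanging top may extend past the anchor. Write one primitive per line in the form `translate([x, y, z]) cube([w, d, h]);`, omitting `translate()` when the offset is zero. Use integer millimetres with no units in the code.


translate([237, 179, 0]) cube([2839, 254, 2386]);


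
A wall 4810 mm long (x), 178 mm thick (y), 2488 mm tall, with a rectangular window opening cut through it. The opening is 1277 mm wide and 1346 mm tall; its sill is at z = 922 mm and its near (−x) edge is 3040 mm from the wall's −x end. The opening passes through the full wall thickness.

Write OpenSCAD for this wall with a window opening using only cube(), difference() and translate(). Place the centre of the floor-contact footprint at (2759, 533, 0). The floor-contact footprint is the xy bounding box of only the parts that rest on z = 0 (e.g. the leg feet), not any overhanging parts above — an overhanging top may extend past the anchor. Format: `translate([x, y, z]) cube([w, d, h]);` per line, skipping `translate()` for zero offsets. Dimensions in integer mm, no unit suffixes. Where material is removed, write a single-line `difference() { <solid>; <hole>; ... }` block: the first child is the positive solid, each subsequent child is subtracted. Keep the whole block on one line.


difference() { translate([354, 444, 0]) cube([4810, 178, 2488]); translate([3394, 444, 922]) cube([1277, 178, 1346]); }


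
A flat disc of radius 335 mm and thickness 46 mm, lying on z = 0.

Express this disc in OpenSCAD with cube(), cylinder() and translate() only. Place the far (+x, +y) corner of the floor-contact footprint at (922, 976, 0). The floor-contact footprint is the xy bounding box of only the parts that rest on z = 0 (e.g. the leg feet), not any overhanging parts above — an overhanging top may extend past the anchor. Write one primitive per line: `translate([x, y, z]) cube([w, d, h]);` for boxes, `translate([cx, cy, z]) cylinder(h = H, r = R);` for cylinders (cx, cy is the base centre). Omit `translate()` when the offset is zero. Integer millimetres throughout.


translate([587, 641, 0]) cylinder(h = 46, r = 335);


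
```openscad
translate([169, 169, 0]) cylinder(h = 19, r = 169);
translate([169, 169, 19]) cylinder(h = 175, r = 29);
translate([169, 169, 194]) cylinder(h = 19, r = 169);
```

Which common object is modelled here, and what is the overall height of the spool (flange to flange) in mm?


A spool. The overall height is 213 mm.

Three coaxial cylinders, large–small–large — a spool. Two 19 mm flanges and a 175 mm core give 19 + 175 + 19 = 213 mm.


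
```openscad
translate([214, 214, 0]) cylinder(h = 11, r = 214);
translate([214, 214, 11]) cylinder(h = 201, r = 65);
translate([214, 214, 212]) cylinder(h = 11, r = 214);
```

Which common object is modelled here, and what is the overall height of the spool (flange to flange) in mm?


A spool. The overall height is 223 mm.

Three coaxial cylinders, large–small–large — a spool. Two 11 mm flanges and a 201 mm core give 11 + 201 + 11 = 223 mm.


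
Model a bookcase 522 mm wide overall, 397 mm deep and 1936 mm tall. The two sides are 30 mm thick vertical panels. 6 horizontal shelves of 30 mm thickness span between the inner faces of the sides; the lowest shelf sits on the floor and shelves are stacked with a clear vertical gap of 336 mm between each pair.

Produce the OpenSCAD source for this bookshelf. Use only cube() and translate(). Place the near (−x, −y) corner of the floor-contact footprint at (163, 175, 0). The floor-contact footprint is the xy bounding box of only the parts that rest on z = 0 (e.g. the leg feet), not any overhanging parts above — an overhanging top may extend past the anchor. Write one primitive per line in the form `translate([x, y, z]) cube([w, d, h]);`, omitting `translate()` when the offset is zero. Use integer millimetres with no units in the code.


translate([163, 175, 0]) cube([30, 397, 1936]);
translate([655, 175, 0]) cube([30, 397, 1936]);
translate([193, 175, 0]) cube([462, 397, 30]);
translate([193, 175, 366]) cube([462, 397, 30]);
translate([193, 175, 732]) cube([462, 397, 30]);
translate([193, 175, 1098]) cube([462, 397, 30]);
translate([193, 175, 1464]) cube([462, 397, 30]);
translate([193, 175, 1830]) cube([462, 397, 30]);


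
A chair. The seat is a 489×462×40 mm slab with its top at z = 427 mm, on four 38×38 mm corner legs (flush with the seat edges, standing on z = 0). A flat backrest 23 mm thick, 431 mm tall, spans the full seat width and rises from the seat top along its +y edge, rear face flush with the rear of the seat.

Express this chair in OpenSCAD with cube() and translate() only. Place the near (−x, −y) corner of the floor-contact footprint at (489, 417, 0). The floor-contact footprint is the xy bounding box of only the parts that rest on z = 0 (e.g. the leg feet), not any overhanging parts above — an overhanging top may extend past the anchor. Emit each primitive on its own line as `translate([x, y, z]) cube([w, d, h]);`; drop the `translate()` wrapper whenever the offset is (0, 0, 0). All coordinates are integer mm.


translate([489, 417, 387]) cube([489, 462, 40]);
translate([489, 417, 0]) cube([38, 38, 387]);
translate([940, 417, 0]) cube([38, 38, 387]);
translate([489, 841, 0]) cube([38, 38, 387]);
translate([940, 841, 0]) cube([38, 38, 387]);
translate([489, 856, 427]) cube([489, 23, 431]);


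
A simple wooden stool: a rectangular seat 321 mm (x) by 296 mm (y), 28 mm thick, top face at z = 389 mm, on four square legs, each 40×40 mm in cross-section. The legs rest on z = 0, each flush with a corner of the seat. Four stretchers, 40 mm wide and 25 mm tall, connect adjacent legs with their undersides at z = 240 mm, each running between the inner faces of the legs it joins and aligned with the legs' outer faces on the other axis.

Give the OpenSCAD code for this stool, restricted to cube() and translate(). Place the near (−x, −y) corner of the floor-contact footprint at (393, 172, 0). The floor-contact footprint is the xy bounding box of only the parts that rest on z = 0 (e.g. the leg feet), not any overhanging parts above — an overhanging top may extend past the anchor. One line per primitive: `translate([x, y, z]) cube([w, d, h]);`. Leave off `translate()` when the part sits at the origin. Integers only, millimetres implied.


translate([393, 172, 361]) cube([321, 296, 28]);
translate([393, 172, 0]) cube([40, 40, 361]);
translate([674, 172, 0]) cube([40, 40, 361]);
translate([393, 428, 0]) cube([40, 40, 361]);
translate([674, 428, 0]) cube([40, 40, 361]);
translate([433, 172, 240]) cube([241, 40, 25]);
translate([433, 428, 240]) cube([241, 40, 25]);
translate([393, 212, 240]) cube([40, 216, 25]);
translate([674, 212, 240]) cube([40, 216, 25]);


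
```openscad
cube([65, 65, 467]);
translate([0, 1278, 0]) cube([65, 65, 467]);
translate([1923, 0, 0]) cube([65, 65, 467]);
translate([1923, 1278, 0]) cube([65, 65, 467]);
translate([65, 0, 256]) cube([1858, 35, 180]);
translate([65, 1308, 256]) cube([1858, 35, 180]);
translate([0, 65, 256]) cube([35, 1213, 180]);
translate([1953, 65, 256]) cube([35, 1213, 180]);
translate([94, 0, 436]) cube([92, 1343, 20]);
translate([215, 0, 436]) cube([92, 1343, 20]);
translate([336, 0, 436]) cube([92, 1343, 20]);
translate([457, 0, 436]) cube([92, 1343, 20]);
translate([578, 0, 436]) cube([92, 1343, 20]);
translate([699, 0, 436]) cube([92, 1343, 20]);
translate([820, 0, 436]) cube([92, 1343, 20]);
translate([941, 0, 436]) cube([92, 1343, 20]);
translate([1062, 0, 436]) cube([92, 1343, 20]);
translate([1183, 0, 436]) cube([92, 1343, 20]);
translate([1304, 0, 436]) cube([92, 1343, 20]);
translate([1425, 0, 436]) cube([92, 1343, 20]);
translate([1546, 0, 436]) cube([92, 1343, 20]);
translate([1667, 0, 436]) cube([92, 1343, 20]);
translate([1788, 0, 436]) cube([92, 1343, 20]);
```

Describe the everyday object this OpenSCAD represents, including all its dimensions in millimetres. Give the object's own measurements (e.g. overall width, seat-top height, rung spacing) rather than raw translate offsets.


A bed frame 1988 mm long (x) by 1343 mm wide (y). Four 65×65 mm corner posts, 467 mm tall, at the corners of the footprint. Four rails of 35 mm thickness and 180 mm height run between adjacent posts with their undersides at z = 256 mm, their outer faces flush with the outside of the frame (the two x-running rails run between the posts' inner faces; the two y-running rails run between the posts' inner faces). 15 slats, each 92 mm wide (x) and 20 mm thick, lie across the top of the two x-running rails, running the full 1343 mm width of the frame in y; along x they sit between the end posts with a 29 mm gap after the −x posts and between neighbouring slats, leaving 43 mm before the +x posts.


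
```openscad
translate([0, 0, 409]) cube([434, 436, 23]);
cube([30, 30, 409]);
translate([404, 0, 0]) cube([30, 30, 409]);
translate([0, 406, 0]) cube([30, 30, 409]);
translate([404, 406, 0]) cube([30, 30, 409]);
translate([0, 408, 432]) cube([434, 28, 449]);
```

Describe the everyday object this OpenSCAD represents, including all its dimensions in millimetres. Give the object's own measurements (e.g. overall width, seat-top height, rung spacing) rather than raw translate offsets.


A chair. The seat is a 434×436×23 mm slab with its top at z = 432 mm, on four 30×30 mm corner legs (flush with the seat edges, standing on z = 0). A flat backrest 28 mm thick, 449 mm tall, spans the full seat width and rises from the seat top along its +y edge, rear face flush with the rear of the seat.
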